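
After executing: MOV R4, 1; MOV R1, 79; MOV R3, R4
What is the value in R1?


Register state trace:
  MOV R4, 1  → R4 = 1
  MOV R1, 79  → R1 = 79
  MOV R3, R4  → R3 = 1
Final: R1 = 79

79


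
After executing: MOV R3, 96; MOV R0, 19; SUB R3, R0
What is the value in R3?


Register state trace:
  MOV R3, 96  → R3 = 96
  MOV R0, 19  → R0 = 19
  SUB R3, R0  → R3 = 96 - 19 = 77
Final: R3 = 77

77


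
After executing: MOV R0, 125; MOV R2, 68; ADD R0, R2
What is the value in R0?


Register state trace:
  MOV R0, 125  → R0 = 125
  MOV R2, 68  → R2 = 68
  ADD R0, R2  → R0 = 125 + 68 = 193
Final: R0 = 193

193


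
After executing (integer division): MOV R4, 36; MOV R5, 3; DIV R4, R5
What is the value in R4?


Register state trace:
  MOV R4, 36  → R4 = 36
  MOV R5, 3  → R5 = 3
  DIV R4, R5  → R4 = 36 // 3 = 12
Final: R4 = 12

12


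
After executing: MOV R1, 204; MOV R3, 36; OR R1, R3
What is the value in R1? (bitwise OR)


Register state trace:
  MOV R1, 204  → R1 = 204 (0b11001100)
  MOV R3, 36  → R3 = 36 (0b00100100)
  OR R1, R3   → R1 = 204 OR 36 = 236 (0b11101100)
Final: R1 = 236

236


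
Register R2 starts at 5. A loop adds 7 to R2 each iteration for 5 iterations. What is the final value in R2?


Starting value: R2 = 5
  Iter 1: R2 = 5 + 7 = 12
  Iter 2: R2 = 12 + 7 = 19
  Iter 3: R2 = 19 + 7 = 26
  Iter 4: R2 = 26 + 7 = 33
  Iter 5: R2 = 33 + 7 = 40
Final: R2 = 40

40


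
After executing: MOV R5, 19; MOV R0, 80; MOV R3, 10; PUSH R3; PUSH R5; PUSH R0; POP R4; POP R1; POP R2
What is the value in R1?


Stack trace (top is rightmost):
  MOV R5, 19  → R5 = 19
  MOV R0, 80  → R0 = 80
  MOV R3, 10  → R3 = 10
  PUSH R3  → stack: [10]
  PUSH R5  → stack: [10, 19]
  PUSH R0  → stack: [10, 19, 80]
  POP R4  → R4 = 80, stack: [10, 19]
  POP R1  → R1 = 19, stack: [10]
  POP R2  → R2 = 10, stack: []
Final: R1 = 19

19


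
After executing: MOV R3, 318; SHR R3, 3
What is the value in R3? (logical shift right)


Register state trace:
  MOV R3, 318  → R3 = 318
  SHR R3, 3  → R3 = 318 >> 3 = 318 // 2^3 = 39
Final: R3 = 39

39


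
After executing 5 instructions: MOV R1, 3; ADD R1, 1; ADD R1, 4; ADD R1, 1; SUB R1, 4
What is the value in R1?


Register state trace:
  MOV R1, 3  → R1 = 3
  ADD R1, 1  → R1 = 3 + 1 = 4
  ADD R1, 4  → R1 = 4 + 4 = 8
  ADD R1, 1  → R1 = 8 + 1 = 9
  SUB R1, 4  → R1 = 9 - 4 = 5
Final: R1 = 5

5


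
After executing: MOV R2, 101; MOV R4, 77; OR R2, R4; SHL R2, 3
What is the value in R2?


Register state trace:
  MOV R2, 101  → R2 = 101 (0b01100101)
  MOV R4, 77  → R4 = 77 (0b01001101)
  OR R2, R4  → R2 = 101 OR 77 = 109 (0b01101101)
  SHL R2, 3  → R2 = 109 << 3 = 872
Final: R2 = 872

872


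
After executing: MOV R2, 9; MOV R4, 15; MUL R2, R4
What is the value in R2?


Register state trace:
  MOV R2, 9  → R2 = 9
  MOV R4, 15  → R4 = 15
  MUL R2, R4  → R2 = 9 * 15 = 135
Final: R2 = 135

135


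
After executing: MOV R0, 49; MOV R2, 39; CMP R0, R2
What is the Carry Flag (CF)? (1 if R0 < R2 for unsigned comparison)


Register state trace:
  MOV R0, 49  → R0 = 49
  MOV R2, 39  → R2 = 39
  CMP R0, R2  → unsigned 49 - 39: no borrow
  49 >= 39, so CF = 0
CF = 0

0


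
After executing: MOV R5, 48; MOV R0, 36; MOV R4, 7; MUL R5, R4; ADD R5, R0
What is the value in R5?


Register state trace:
  MOV R5, 48  → R5 = 48
  MOV R0, 36  → R0 = 36
  MOV R4, 7  → R4 = 7
  MUL R5, R4  → R5 = 48 * 7 = 336
  ADD R5, R0  → R5 = 336 + 36 = 372
Final: R5 = 372

372


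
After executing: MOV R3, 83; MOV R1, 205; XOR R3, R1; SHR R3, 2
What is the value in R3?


Register state trace:
  MOV R3, 83  → R3 = 83 (0b01010011)
  MOV R1, 205  → R1 = 205 (0b11001101)
  XOR R3, R1  → R3 = 83 XOR 205 = 158 (0b10011110)
  SHR R3, 2  → R3 = 158 >> 2 = 39
Final: R3 = 39

39


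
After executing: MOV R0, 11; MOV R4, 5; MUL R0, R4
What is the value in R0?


Register state trace:
  MOV R0, 11  → R0 = 11
  MOV R4, 5  → R4 = 5
  MUL R0, R4  → R0 = 11 * 5 = 55
Final: R0 = 55

55


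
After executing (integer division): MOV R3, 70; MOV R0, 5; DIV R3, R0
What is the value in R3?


Register state trace:
  MOV R3, 70  → R3 = 70
  MOV R0, 5  → R0 = 5
  DIV R3, R0  → R3 = 70 // 5 = 14
Final: R3 = 14

14


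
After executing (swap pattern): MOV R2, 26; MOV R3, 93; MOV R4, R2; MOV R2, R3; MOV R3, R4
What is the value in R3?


Register state trace (swap pattern):
  MOV R2, 26  → R2 = 26
  MOV R3, 93  → R3 = 93
  MOV R4, R2  → R4 = 26  (save R2)
  MOV R2, R3  → R2 = 93  (R2 gets R3's value)
  MOV R3, R4  → R3 = 26  (R3 gets saved value)
Final: R3 = 26

26


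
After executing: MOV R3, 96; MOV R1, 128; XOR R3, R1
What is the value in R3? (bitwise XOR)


Register state trace:
  MOV R3, 96  → R3 = 96 (0b01100000)
  MOV R1, 128  → R1 = 128 (0b10000000)
  XOR R3, R1  → R3 = 96 XOR 128 = 224 (0b11100000)
Final: R3 = 224

224


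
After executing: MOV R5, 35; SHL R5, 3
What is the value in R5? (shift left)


Register state trace:
  MOV R5, 35  → R5 = 35
  SHL R5, 3  → R5 = 35 << 3 = 35 * 2^3 = 280
Final: R5 = 280

280


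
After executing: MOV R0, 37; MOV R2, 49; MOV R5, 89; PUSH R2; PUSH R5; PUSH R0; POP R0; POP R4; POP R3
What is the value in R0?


Stack trace (top is rightmost):
  MOV R0, 37  → R0 = 37
  MOV R2, 49  → R2 = 49
  MOV R5, 89  → R5 = 89
  PUSH R2  → stack: [49]
  PUSH R5  → stack: [49, 89]
  PUSH R0  → stack: [49, 89, 37]
  POP R0  → R0 = 37, stack: [49, 89]
  POP R4  → R4 = 89, stack: [49]
  POP R3  → R3 = 49, stack: []
Final: R0 = 37

37


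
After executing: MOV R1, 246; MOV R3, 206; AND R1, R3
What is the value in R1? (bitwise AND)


Register state trace:
  MOV R1, 246  → R1 = 246 (0b11110110)
  MOV R3, 206  → R3 = 206 (0b11001110)
  AND R1, R3  → R1 = 246 AND 206 = 198 (0b11000110)
Final: R1 = 198

198


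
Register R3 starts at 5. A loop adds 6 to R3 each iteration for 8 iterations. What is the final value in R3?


Starting value: R3 = 5
  Iter 1: R3 = 5 + 6 = 11
  Iter 2: R3 = 11 + 6 = 17
  Iter 3: R3 = 17 + 6 = 23
  Iter 4: R3 = 23 + 6 = 29
  Iter 5: R3 = 29 + 6 = 35
  Iter 6: R3 = 35 + 6 = 41
  Iter 7: R3 = 41 + 6 = 47
  Iter 8: R3 = 47 + 6 = 53
Final: R3 = 53

53


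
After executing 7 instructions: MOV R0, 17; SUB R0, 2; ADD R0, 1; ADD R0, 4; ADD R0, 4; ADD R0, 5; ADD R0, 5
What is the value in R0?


Register state trace:
  MOV R0, 17  → R0 = 17
  SUB R0, 2  → R0 = 17 - 2 = 15
  ADD R0, 1  → R0 = 15 + 1 = 16
  ADD R0, 4  → R0 = 16 + 4 = 20
  ADD R0, 4  → R0 = 20 + 4 = 24
  ADD R0, 5  → R0 = 24 + 5 = 29
  ADD R0, 5  → R0 = 29 + 5 = 34
Final: R0 = 34

34


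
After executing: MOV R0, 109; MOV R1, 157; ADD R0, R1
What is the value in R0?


Register state trace:
  MOV R0, 109  → R0 = 109
  MOV R1, 157  → R1 = 157
  ADD R0, R1  → R0 = 109 + 157 = 266
Final: R0 = 266

266


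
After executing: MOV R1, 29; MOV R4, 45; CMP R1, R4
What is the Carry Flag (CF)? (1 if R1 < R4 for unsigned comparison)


Register state trace:
  MOV R1, 29  → R1 = 29
  MOV R4, 45  → R4 = 45
  CMP R1, R4  → unsigned 29 - 45: borrow occurs
  29 < 45, so CF = 1
CF = 1

1


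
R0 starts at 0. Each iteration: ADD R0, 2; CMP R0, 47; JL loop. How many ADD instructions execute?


Loop trace (R0 starts at 0, target 47, step 2):
  ADD #1: R0 = 0 + 2 = 2  → 2 < 47, loop
  ADD #2: R0 = 2 + 2 = 4  → 4 < 47, loop
  ADD #3: R0 = 4 + 2 = 6  → 6 < 47, loop
  ADD #4: R0 = 6 + 2 = 8  → 8 < 47, loop
  ADD #5: R0 = 8 + 2 = 10  → 10 < 47, loop
  ADD #6: R0 = 10 + 2 = 12  → 12 < 47, loop
  ADD #7: R0 = 12 + 2 = 14  → 14 < 47, loop
  ADD #8: R0 = 14 + 2 = 16  → 16 < 47, loop
  ADD #9: R0 = 16 + 2 = 18  → 18 < 47, loop
  ADD #10: R0 = 18 + 2 = 20  → 20 < 47, loop
  ADD #11: R0 = 20 + 2 = 22  → 22 < 47, loop
  ADD #12: R0 = 22 + 2 = 24  → 24 < 47, loop
  ADD #13: R0 = 24 + 2 = 26  → 26 < 47, loop
  ADD #14: R0 = 26 + 2 = 28  → 28 < 47, loop
  ADD #15: R0 = 28 + 2 = 30  → 30 < 47, loop
  ADD #16: R0 = 30 + 2 = 32  → 32 < 47, loop
  ADD #17: R0 = 32 + 2 = 34  → 34 < 47, loop
  ADD #18: R0 = 34 + 2 = 36  → 36 < 47, loop
  ADD #19: R0 = 36 + 2 = 38  → 38 < 47, loop
  ADD #20: R0 = 38 + 2 = 40  → 40 < 47, loop
  ADD #21: R0 = 40 + 2 = 42  → 42 < 47, loop
  ADD #22: R0 = 42 + 2 = 44  → 44 < 47, loop
  ADD #23: R0 = 44 + 2 = 46  → 46 < 47, loop
  ADD #24: R0 = 46 + 2 = 48  → 48 >= 47, exit
Total ADD instructions: 24

24


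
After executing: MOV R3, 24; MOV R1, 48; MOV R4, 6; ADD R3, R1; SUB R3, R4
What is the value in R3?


Register state trace:
  MOV R3, 24  → R3 = 24
  MOV R1, 48  → R1 = 48
  MOV R4, 6  → R4 = 6
  ADD R3, R1  → R3 = 24 + 48 = 72
  SUB R3, R4  → R3 = 72 - 6 = 66
Final: R3 = 66

66


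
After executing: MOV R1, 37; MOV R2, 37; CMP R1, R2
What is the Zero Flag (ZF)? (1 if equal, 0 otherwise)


Register state trace:
  MOV R1, 37  → R1 = 37
  MOV R2, 37  → R2 = 37
  CMP R1, R2  → computes 37 - 37 = 0
  Result is zero, so values are equal
ZF = 1

1


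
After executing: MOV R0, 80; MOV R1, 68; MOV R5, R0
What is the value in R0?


Register state trace:
  MOV R0, 80  → R0 = 80
  MOV R1, 68  → R1 = 68
  MOV R5, R0  → R5 = 80
Final: R0 = 80

80


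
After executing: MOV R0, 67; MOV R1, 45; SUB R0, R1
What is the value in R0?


Register state trace:
  MOV R0, 67  → R0 = 67
  MOV R1, 45  → R1 = 45
  SUB R0, R1  → R0 = 67 - 45 = 22
Final: R0 = 22

22


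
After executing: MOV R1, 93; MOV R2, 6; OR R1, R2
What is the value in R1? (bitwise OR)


Register state trace:
  MOV R1, 93  → R1 = 93 (0b01011101)
  MOV R2, 6  → R2 = 6 (0b00000110)
  OR R1, R2   → R1 = 93 OR 6 = 95 (0b01011111)
Final: R1 = 95

95


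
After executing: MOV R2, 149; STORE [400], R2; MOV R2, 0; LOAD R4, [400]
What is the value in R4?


Register and memory trace:
  MOV R2, 149  → R2 = 149
  STORE [400], R2  → mem[400] = 149
  MOV R2, 0  → R2 = 0
  LOAD R4, [400]  → R4 = mem[400] = 149
Final: R4 = 149

149


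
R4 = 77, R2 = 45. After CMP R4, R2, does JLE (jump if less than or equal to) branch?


Trace:
  R4 = 77, R2 = 45
  CMP R4, R2  → compares 77 vs 45
  JLE checks: is 77 less than or equal to 45?
  77 > 45, so condition is false
Branch taken: No

No


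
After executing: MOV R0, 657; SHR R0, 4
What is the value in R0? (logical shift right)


Register state trace:
  MOV R0, 657  → R0 = 657
  SHR R0, 4  → R0 = 657 >> 4 = 657 // 2^4 = 41
Final: R0 = 41

41


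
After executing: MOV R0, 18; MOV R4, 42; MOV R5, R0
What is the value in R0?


Register state trace:
  MOV R0, 18  → R0 = 18
  MOV R4, 42  → R4 = 42
  MOV R5, R0  → R5 = 18
Final: R0 = 18

18


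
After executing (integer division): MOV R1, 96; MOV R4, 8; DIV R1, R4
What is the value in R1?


Register state trace:
  MOV R1, 96  → R1 = 96
  MOV R4, 8  → R4 = 8
  DIV R1, R4  → R1 = 96 // 8 = 12
Final: R1 = 12

12


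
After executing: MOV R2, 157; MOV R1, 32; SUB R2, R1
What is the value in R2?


Register state trace:
  MOV R2, 157  → R2 = 157
  MOV R1, 32  → R1 = 32
  SUB R2, R1  → R2 = 157 - 32 = 125
Final: R2 = 125

125


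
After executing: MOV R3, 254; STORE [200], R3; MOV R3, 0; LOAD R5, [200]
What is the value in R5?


Register and memory trace:
  MOV R3, 254  → R3 = 254
  STORE [200], R3  → mem[200] = 254
  MOV R3, 0  → R3 = 0
  LOAD R5, [200]  → R5 = mem[200] = 254
Final: R5 = 254

254


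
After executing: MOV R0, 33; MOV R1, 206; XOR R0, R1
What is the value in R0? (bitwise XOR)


Register state trace:
  MOV R0, 33  → R0 = 33 (0b00100001)
  MOV R1, 206  → R1 = 206 (0b11001110)
  XOR R0, R1  → R0 = 33 XOR 206 = 239 (0b11101111)
Final: R0 = 239

239


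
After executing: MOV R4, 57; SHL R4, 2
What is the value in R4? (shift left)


Register state trace:
  MOV R4, 57  → R4 = 57
  SHL R4, 2  → R4 = 57 << 2 = 57 * 2^2 = 228
Final: R4 = 228

228


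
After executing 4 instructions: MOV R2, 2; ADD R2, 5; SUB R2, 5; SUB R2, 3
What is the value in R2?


Register state trace:
  MOV R2, 2  → R2 = 2
  ADD R2, 5  → R2 = 2 + 5 = 7
  SUB R2, 5  → R2 = 7 - 5 = 2
  SUB R2, 3  → R2 = 2 - 3 = -1
Final: R2 = -1

-1


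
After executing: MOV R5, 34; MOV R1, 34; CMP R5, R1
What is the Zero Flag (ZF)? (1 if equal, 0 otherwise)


Register state trace:
  MOV R5, 34  → R5 = 34
  MOV R1, 34  → R1 = 34
  CMP R5, R1  → computes 34 - 34 = 0
  Result is zero, so values are equal
ZF = 1

1


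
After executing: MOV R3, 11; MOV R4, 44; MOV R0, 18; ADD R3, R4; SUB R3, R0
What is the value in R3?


Register state trace:
  MOV R3, 11  → R3 = 11
  MOV R4, 44  → R4 = 44
  MOV R0, 18  → R0 = 18
  ADD R3, R4  → R3 = 11 + 44 = 55
  SUB R3, R0  → R3 = 55 - 18 = 37
Final: R3 = 37

37


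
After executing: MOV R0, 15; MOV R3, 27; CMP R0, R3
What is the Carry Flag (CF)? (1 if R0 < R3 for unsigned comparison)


Register state trace:
  MOV R0, 15  → R0 = 15
  MOV R3, 27  → R3 = 27
  CMP R0, R3  → unsigned 15 - 27: borrow occurs
  15 < 27, so CF = 1
CF = 1

1


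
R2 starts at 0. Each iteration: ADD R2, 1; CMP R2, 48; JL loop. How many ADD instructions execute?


Loop trace (R2 starts at 0, target 48, step 1):
  ADD #1: R2 = 0 + 1 = 1  → 1 < 48, loop
  ADD #2: R2 = 1 + 1 = 2  → 2 < 48, loop
  ADD #3: R2 = 2 + 1 = 3  → 3 < 48, loop
  ADD #4: R2 = 3 + 1 = 4  → 4 < 48, loop
  ADD #5: R2 = 4 + 1 = 5  → 5 < 48, loop
  ADD #6: R2 = 5 + 1 = 6  → 6 < 48, loop
  ADD #7: R2 = 6 + 1 = 7  → 7 < 48, loop
  ADD #8: R2 = 7 + 1 = 8  → 8 < 48, loop
  ADD #9: R2 = 8 + 1 = 9  → 9 < 48, loop
  ADD #10: R2 = 9 + 1 = 10  → 10 < 48, loop
  ADD #11: R2 = 10 + 1 = 11  → 11 < 48, loop
  ADD #12: R2 = 11 + 1 = 12  → 12 < 48, loop
  ADD #13: R2 = 12 + 1 = 13  → 13 < 48, loop
  ADD #14: R2 = 13 + 1 = 14  → 14 < 48, loop
  ADD #15: R2 = 14 + 1 = 15  → 15 < 48, loop
  ADD #16: R2 = 15 + 1 = 16  → 16 < 48, loop
  ADD #17: R2 = 16 + 1 = 17  → 17 < 48, loop
  ADD #18: R2 = 17 + 1 = 18  → 18 < 48, loop
  ADD #19: R2 = 18 + 1 = 19  → 19 < 48, loop
  ADD #20: R2 = 19 + 1 = 20  → 20 < 48, loop
  ADD #21: R2 = 20 + 1 = 21  → 21 < 48, loop
  ADD #22: R2 = 21 + 1 = 22  → 22 < 48, loop
  ADD #23: R2 = 22 + 1 = 23  → 23 < 48, loop
  ADD #24: R2 = 23 + 1 = 24  → 24 < 48, loop
  ADD #25: R2 = 24 + 1 = 25  → 25 < 48, loop
  ADD #26: R2 = 25 + 1 = 26  → 26 < 48, loop
  ADD #27: R2 = 26 + 1 = 27  → 27 < 48, loop
  ADD #28: R2 = 27 + 1 = 28  → 28 < 48, loop
  ADD #29: R2 = 28 + 1 = 29  → 29 < 48, loop
  ADD #30: R2 = 29 + 1 = 30  → 30 < 48, loop
  ADD #31: R2 = 30 + 1 = 31  → 31 < 48, loop
  ADD #32: R2 = 31 + 1 = 32  → 32 < 48, loop
  ADD #33: R2 = 32 + 1 = 33  → 33 < 48, loop
  ADD #34: R2 = 33 + 1 = 34  → 34 < 48, loop
  ADD #35: R2 = 34 + 1 = 35  → 35 < 48, loop
  ADD #36: R2 = 35 + 1 = 36  → 36 < 48, loop
  ADD #37: R2 = 36 + 1 = 37  → 37 < 48, loop
  ADD #38: R2 = 37 + 1 = 38  → 38 < 48, loop
  ADD #39: R2 = 38 + 1 = 39  → 39 < 48, loop
  ADD #40: R2 = 39 + 1 = 40  → 40 < 48, loop
  ADD #41: R2 = 40 + 1 = 41  → 41 < 48, loop
  ADD #42: R2 = 41 + 1 = 42  → 42 < 48, loop
  ADD #43: R2 = 42 + 1 = 43  → 43 < 48, loop
  ADD #44: R2 = 43 + 1 = 44  → 44 < 48, loop
  ADD #45: R2 = 44 + 1 = 45  → 45 < 48, loop
  ADD #46: R2 = 45 + 1 = 46  → 46 < 48, loop
  ADD #47: R2 = 46 + 1 = 47  → 47 < 48, loop
  ADD #48: R2 = 47 + 1 = 48  → 48 >= 48, exit
Total ADD instructions: 48

48


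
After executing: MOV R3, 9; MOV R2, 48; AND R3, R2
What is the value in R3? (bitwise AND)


Register state trace:
  MOV R3, 9  → R3 = 9 (0b00001001)
  MOV R2, 48  → R2 = 48 (0b00110000)
  AND R3, R2  → R3 = 9 AND 48 = 0 (0b00000000)
Final: R3 = 0

0


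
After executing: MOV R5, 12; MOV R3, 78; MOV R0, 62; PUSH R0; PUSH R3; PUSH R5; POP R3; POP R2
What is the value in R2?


Stack trace (top is rightmost):
  MOV R5, 12  → R5 = 12
  MOV R3, 78  → R3 = 78
  MOV R0, 62  → R0 = 62
  PUSH R0  → stack: [62]
  PUSH R3  → stack: [62, 78]
  PUSH R5  → stack: [62, 78, 12]
  POP R3  → R3 = 12, stack: [62, 78]
  POP R2  → R2 = 78, stack: [62]
Final: R2 = 78

78


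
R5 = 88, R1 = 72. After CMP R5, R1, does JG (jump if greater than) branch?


Trace:
  R5 = 88, R1 = 72
  CMP R5, R1  → compares 88 vs 72
  JG checks: is 88 greater than 72?
  88 > 72, so condition is true
Branch taken: Yes

Yes


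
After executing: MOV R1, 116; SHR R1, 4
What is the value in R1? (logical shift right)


Register state trace:
  MOV R1, 116  → R1 = 116
  SHR R1, 4  → R1 = 116 >> 4 = 116 // 2^4 = 7
Final: R1 = 7

7


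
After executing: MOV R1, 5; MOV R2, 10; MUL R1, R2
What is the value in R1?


Register state trace:
  MOV R1, 5  → R1 = 5
  MOV R2, 10  → R2 = 10
  MUL R1, R2  → R1 = 5 * 10 = 50
Final: R1 = 50

50


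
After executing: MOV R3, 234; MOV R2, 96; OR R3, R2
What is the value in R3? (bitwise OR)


Register state trace:
  MOV R3, 234  → R3 = 234 (0b11101010)
  MOV R2, 96  → R2 = 96 (0b01100000)
  OR R3, R2   → R3 = 234 OR 96 = 234 (0b11101010)
Final: R3 = 234

234


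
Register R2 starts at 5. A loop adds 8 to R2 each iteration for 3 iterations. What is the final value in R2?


Starting value: R2 = 5
  Iter 1: R2 = 5 + 8 = 13
  Iter 2: R2 = 13 + 8 = 21
  Iter 3: R2 = 21 + 8 = 29
Final: R2 = 29

29


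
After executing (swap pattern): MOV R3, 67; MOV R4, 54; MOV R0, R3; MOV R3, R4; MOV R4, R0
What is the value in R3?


Register state trace (swap pattern):
  MOV R3, 67  → R3 = 67
  MOV R4, 54  → R4 = 54
  MOV R0, R3  → R0 = 67  (save R3)
  MOV R3, R4  → R3 = 54  (R3 gets R4's value)
  MOV R4, R0  → R4 = 67  (R4 gets saved value)
Final: R3 = 54

54


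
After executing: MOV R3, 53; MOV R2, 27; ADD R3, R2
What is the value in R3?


Register state trace:
  MOV R3, 53  → R3 = 53
  MOV R2, 27  → R2 = 27
  ADD R3, R2  → R3 = 53 + 27 = 80
Final: R3 = 80

80


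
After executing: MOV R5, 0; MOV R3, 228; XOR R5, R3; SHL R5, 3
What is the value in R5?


Register state trace:
  MOV R5, 0  → R5 = 0 (0b00000000)
  MOV R3, 228  → R3 = 228 (0b11100100)
  XOR R5, R3  → R5 = 0 XOR 228 = 228 (0b11100100)
  SHL R5, 3  → R5 = 228 << 3 = 1824
Final: R5 = 1824

1824


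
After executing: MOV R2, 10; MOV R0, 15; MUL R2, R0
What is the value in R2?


Register state trace:
  MOV R2, 10  → R2 = 10
  MOV R0, 15  → R0 = 15
  MUL R2, R0  → R2 = 10 * 15 = 150
Final: R2 = 150

150


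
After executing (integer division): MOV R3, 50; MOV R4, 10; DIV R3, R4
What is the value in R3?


Register state trace:
  MOV R3, 50  → R3 = 50
  MOV R4, 10  → R4 = 10
  DIV R3, R4  → R3 = 50 // 10 = 5
Final: R3 = 5

5


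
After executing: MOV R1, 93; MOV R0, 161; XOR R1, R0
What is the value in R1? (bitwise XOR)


Register state trace:
  MOV R1, 93  → R1 = 93 (0b01011101)
  MOV R0, 161  → R0 = 161 (0b10100001)
  XOR R1, R0  → R1 = 93 XOR 161 = 252 (0b11111100)
Final: R1 = 252

252


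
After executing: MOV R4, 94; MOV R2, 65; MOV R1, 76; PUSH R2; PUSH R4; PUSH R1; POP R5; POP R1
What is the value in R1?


Stack trace (top is rightmost):
  MOV R4, 94  → R4 = 94
  MOV R2, 65  → R2 = 65
  MOV R1, 76  → R1 = 76
  PUSH R2  → stack: [65]
  PUSH R4  → stack: [65, 94]
  PUSH R1  → stack: [65, 94, 76]
  POP R5  → R5 = 76, stack: [65, 94]
  POP R1  → R1 = 94, stack: [65]
Final: R1 = 94

94


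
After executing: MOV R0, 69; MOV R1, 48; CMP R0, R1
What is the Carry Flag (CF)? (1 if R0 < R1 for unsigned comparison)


Register state trace:
  MOV R0, 69  → R0 = 69
  MOV R1, 48  → R1 = 48
  CMP R0, R1  → unsigned 69 - 48: no borrow
  69 >= 48, so CF = 0
CF = 0

0


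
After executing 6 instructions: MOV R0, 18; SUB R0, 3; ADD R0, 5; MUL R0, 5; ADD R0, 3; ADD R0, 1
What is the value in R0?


Register state trace:
  MOV R0, 18  → R0 = 18
  SUB R0, 3  → R0 = 18 - 3 = 15
  ADD R0, 5  → R0 = 15 + 5 = 20
  MUL R0, 5  → R0 = 20 * 5 = 100
  ADD R0, 3  → R0 = 100 + 3 = 103
  ADD R0, 1  → R0 = 103 + 1 = 104
Final: R0 = 104

104


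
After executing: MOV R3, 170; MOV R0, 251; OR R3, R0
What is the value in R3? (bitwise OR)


Register state trace:
  MOV R3, 170  → R3 = 170 (0b10101010)
  MOV R0, 251  → R0 = 251 (0b11111011)
  OR R3, R0   → R3 = 170 OR 251 = 251 (0b11111011)
Final: R3 = 251

251


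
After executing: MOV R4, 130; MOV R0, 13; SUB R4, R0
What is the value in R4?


Register state trace:
  MOV R4, 130  → R4 = 130
  MOV R0, 13  → R0 = 13
  SUB R4, R0  → R4 = 130 - 13 = 117
Final: R4 = 117

117


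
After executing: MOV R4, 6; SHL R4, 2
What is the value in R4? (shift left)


Register state trace:
  MOV R4, 6  → R4 = 6
  SHL R4, 2  → R4 = 6 << 2 = 6 * 2^2 = 24
Final: R4 = 24

24


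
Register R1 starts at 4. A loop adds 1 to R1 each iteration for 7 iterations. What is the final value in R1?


Starting value: R1 = 4
  Iter 1: R1 = 4 + 1 = 5
  Iter 2: R1 = 5 + 1 = 6
  Iter 3: R1 = 6 + 1 = 7
  Iter 4: R1 = 7 + 1 = 8
  Iter 5: R1 = 8 + 1 = 9
  Iter 6: R1 = 9 + 1 = 10
  Iter 7: R1 = 10 + 1 = 11
Final: R1 = 11

11


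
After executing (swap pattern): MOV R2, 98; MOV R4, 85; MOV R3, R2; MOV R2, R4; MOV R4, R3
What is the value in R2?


Register state trace (swap pattern):
  MOV R2, 98  → R2 = 98
  MOV R4, 85  → R4 = 85
  MOV R3, R2  → R3 = 98  (save R2)
  MOV R2, R4  → R2 = 85  (R2 gets R4's value)
  MOV R4, R3  → R4 = 98  (R4 gets saved value)
Final: R2 = 85

85


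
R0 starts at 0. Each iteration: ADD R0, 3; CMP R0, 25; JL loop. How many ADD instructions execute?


Loop trace (R0 starts at 0, target 25, step 3):
  ADD #1: R0 = 0 + 3 = 3  → 3 < 25, loop
  ADD #2: R0 = 3 + 3 = 6  → 6 < 25, loop
  ADD #3: R0 = 6 + 3 = 9  → 9 < 25, loop
  ADD #4: R0 = 9 + 3 = 12  → 12 < 25, loop
  ADD #5: R0 = 12 + 3 = 15  → 15 < 25, loop
  ADD #6: R0 = 15 + 3 = 18  → 18 < 25, loop
  ADD #7: R0 = 18 + 3 = 21  → 21 < 25, loop
  ADD #8: R0 = 21 + 3 = 24  → 24 < 25, loop
  ADD #9: R0 = 24 + 3 = 27  → 27 >= 25, exit
Total ADD instructions: 9

9


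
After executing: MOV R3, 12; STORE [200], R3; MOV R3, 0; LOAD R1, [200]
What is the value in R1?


Register and memory trace:
  MOV R3, 12  → R3 = 12
  STORE [200], R3  → mem[200] = 12
  MOV R3, 0  → R3 = 0
  LOAD R1, [200]  → R1 = mem[200] = 12
Final: R1 = 12

12


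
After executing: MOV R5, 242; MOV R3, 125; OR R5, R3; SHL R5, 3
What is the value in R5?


Register state trace:
  MOV R5, 242  → R5 = 242 (0b11110010)
  MOV R3, 125  → R3 = 125 (0b01111101)
  OR R5, R3  → R5 = 242 OR 125 = 255 (0b11111111)
  SHL R5, 3  → R5 = 255 << 3 = 2040
Final: R5 = 2040

2040


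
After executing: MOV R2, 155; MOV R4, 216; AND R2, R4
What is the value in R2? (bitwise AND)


Register state trace:
  MOV R2, 155  → R2 = 155 (0b10011011)
  MOV R4, 216  → R4 = 216 (0b11011000)
  AND R2, R4  → R2 = 155 AND 216 = 152 (0b10011000)
Final: R2 = 152

152


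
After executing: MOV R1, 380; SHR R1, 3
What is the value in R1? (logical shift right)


Register state trace:
  MOV R1, 380  → R1 = 380
  SHR R1, 3  → R1 = 380 >> 3 = 380 // 2^3 = 47
Final: R1 = 47

47


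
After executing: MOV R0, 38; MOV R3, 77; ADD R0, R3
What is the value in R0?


Register state trace:
  MOV R0, 38  → R0 = 38
  MOV R3, 77  → R3 = 77
  ADD R0, R3  → R0 = 38 + 77 = 115
Final: R0 = 115

115


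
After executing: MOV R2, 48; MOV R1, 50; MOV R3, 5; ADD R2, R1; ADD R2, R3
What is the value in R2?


Register state trace:
  MOV R2, 48  → R2 = 48
  MOV R1, 50  → R1 = 50
  MOV R3, 5  → R3 = 5
  ADD R2, R1  → R2 = 48 + 50 = 98
  ADD R2, R3  → R2 = 98 + 5 = 103
Final: R2 = 103

103


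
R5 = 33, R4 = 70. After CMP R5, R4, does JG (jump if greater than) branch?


Trace:
  R5 = 33, R4 = 70
  CMP R5, R4  → compares 33 vs 70
  JG checks: is 33 greater than 70?
  33 < 70, so condition is false
Branch taken: No

No


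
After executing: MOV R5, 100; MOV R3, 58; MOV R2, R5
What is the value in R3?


Register state trace:
  MOV R5, 100  → R5 = 100
  MOV R3, 58  → R3 = 58
  MOV R2, R5  → R2 = 100
Final: R3 = 58

58


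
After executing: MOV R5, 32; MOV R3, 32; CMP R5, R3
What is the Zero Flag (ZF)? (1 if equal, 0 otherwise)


Register state trace:
  MOV R5, 32  → R5 = 32
  MOV R3, 32  → R3 = 32
  CMP R5, R3  → computes 32 - 32 = 0
  Result is zero, so values are equal
ZF = 1

1


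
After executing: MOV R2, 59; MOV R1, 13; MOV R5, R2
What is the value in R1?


Register state trace:
  MOV R2, 59  → R2 = 59
  MOV R1, 13  → R1 = 13
  MOV R5, R2  → R5 = 59
Final: R1 = 13

13


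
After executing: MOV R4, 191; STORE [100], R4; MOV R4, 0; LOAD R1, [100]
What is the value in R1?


Register and memory trace:
  MOV R4, 191  → R4 = 191
  STORE [100], R4  → mem[100] = 191
  MOV R4, 0  → R4 = 0
  LOAD R1, [100]  → R1 = mem[100] = 191
Final: R1 = 191

191


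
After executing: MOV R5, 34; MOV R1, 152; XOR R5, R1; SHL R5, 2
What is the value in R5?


Register state trace:
  MOV R5, 34  → R5 = 34 (0b00100010)
  MOV R1, 152  → R1 = 152 (0b10011000)
  XOR R5, R1  → R5 = 34 XOR 152 = 186 (0b10111010)
  SHL R5, 2  → R5 = 186 << 2 = 744
Final: R5 = 744

744


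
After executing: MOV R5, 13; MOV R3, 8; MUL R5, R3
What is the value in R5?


Register state trace:
  MOV R5, 13  → R5 = 13
  MOV R3, 8  → R3 = 8
  MUL R5, R3  → R5 = 13 * 8 = 104
Final: R5 = 104

104


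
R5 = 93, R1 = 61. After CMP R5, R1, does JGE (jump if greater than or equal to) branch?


Trace:
  R5 = 93, R1 = 61
  CMP R5, R1  → compares 93 vs 61
  JGE checks: is 93 greater than or equal to 61?
  93 > 61, so condition is true
Branch taken: Yes

Yes


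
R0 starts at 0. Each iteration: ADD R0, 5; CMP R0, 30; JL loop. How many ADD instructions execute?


Loop trace (R0 starts at 0, target 30, step 5):
  ADD #1: R0 = 0 + 5 = 5  → 5 < 30, loop
  ADD #2: R0 = 5 + 5 = 10  → 10 < 30, loop
  ADD #3: R0 = 10 + 5 = 15  → 15 < 30, loop
  ADD #4: R0 = 15 + 5 = 20  → 20 < 30, loop
  ADD #5: R0 = 20 + 5 = 25  → 25 < 30, loop
  ADD #6: R0 = 25 + 5 = 30  → 30 >= 30, exit
Total ADD instructions: 6

6


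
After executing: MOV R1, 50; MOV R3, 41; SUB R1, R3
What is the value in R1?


Register state trace:
  MOV R1, 50  → R1 = 50
  MOV R3, 41  → R3 = 41
  SUB R1, R3  → R1 = 50 - 41 = 9
Final: R1 = 9

9


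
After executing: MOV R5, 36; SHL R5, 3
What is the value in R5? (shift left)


Register state trace:
  MOV R5, 36  → R5 = 36
  SHL R5, 3  → R5 = 36 << 3 = 36 * 2^3 = 288
Final: R5 = 288

288


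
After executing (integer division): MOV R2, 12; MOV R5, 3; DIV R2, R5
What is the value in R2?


Register state trace:
  MOV R2, 12  → R2 = 12
  MOV R5, 3  → R5 = 3
  DIV R2, R5  → R2 = 12 // 3 = 4
Final: R2 = 4

4


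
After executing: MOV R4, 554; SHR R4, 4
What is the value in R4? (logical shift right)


Register state trace:
  MOV R4, 554  → R4 = 554
  SHR R4, 4  → R4 = 554 >> 4 = 554 // 2^4 = 34
Final: R4 = 34

34


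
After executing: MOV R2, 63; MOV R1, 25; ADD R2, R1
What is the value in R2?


Register state trace:
  MOV R2, 63  → R2 = 63
  MOV R1, 25  → R1 = 25
  ADD R2, R1  → R2 = 63 + 25 = 88
Final: R2 = 88

88


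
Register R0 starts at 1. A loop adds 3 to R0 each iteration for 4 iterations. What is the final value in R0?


Starting value: R0 = 1
  Iter 1: R0 = 1 + 3 = 4
  Iter 2: R0 = 4 + 3 = 7
  Iter 3: R0 = 7 + 3 = 10
  Iter 4: R0 = 10 + 3 = 13
Final: R0 = 13

13


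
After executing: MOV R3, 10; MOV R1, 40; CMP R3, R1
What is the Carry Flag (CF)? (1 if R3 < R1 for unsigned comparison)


Register state trace:
  MOV R3, 10  → R3 = 10
  MOV R1, 40  → R1 = 40
  CMP R3, R1  → unsigned 10 - 40: borrow occurs
  10 < 40, so CF = 1
CF = 1

1


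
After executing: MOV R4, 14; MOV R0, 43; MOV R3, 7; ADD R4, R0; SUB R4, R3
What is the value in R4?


Register state trace:
  MOV R4, 14  → R4 = 14
  MOV R0, 43  → R0 = 43
  MOV R3, 7  → R3 = 7
  ADD R4, R0  → R4 = 14 + 43 = 57
  SUB R4, R3  → R4 = 57 - 7 = 50
Final: R4 = 50

50


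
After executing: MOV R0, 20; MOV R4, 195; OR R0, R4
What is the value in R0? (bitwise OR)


Register state trace:
  MOV R0, 20  → R0 = 20 (0b00010100)
  MOV R4, 195  → R4 = 195 (0b11000011)
  OR R0, R4   → R0 = 20 OR 195 = 215 (0b11010111)
Final: R0 = 215

215


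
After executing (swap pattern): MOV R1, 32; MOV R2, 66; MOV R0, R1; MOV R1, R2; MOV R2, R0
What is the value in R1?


Register state trace (swap pattern):
  MOV R1, 32  → R1 = 32
  MOV R2, 66  → R2 = 66
  MOV R0, R1  → R0 = 32  (save R1)
  MOV R1, R2  → R1 = 66  (R1 gets R2's value)
  MOV R2, R0  → R2 = 32  (R2 gets saved value)
Final: R1 = 66

66


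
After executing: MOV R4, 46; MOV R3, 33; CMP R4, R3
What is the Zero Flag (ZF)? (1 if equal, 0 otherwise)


Register state trace:
  MOV R4, 46  → R4 = 46
  MOV R3, 33  → R3 = 33
  CMP R4, R3  → computes 46 - 33 = 13
  Result is nonzero, so values are not equal
ZF = 0

0


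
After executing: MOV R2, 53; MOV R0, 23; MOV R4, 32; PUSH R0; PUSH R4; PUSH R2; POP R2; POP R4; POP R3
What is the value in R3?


Stack trace (top is rightmost):
  MOV R2, 53  → R2 = 53
  MOV R0, 23  → R0 = 23
  MOV R4, 32  → R4 = 32
  PUSH R0  → stack: [23]
  PUSH R4  → stack: [23, 32]
  PUSH R2  → stack: [23, 32, 53]
  POP R2  → R2 = 53, stack: [23, 32]
  POP R4  → R4 = 32, stack: [23]
  POP R3  → R3 = 23, stack: []
Final: R3 = 23

23


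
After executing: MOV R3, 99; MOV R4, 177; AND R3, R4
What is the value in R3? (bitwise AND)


Register state trace:
  MOV R3, 99  → R3 = 99 (0b01100011)
  MOV R4, 177  → R4 = 177 (0b10110001)
  AND R3, R4  → R3 = 99 AND 177 = 33 (0b00100001)
Final: R3 = 33

33


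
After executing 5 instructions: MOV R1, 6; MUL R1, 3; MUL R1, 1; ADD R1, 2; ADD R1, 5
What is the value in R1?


Register state trace:
  MOV R1, 6  → R1 = 6
  MUL R1, 3  → R1 = 6 * 3 = 18
  MUL R1, 1  → R1 = 18 * 1 = 18
  ADD R1, 2  → R1 = 18 + 2 = 20
  ADD R1, 5  → R1 = 20 + 5 = 25
Final: R1 = 25

25


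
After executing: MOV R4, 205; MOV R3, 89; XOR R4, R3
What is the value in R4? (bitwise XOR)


Register state trace:
  MOV R4, 205  → R4 = 205 (0b11001101)
  MOV R3, 89  → R3 = 89 (0b01011001)
  XOR R4, R3  → R4 = 205 XOR 89 = 148 (0b10010100)
Final: R4 = 148

148


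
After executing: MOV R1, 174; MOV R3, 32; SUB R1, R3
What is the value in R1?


Register state trace:
  MOV R1, 174  → R1 = 174
  MOV R3, 32  → R3 = 32
  SUB R1, R3  → R1 = 174 - 32 = 142
Final: R1 = 142

142


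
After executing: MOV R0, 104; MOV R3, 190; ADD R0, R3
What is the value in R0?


Register state trace:
  MOV R0, 104  → R0 = 104
  MOV R3, 190  → R3 = 190
  ADD R0, R3  → R0 = 104 + 190 = 294
Final: R0 = 294

294


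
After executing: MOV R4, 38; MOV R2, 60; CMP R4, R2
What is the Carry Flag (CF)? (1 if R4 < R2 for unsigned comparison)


Register state trace:
  MOV R4, 38  → R4 = 38
  MOV R2, 60  → R2 = 60
  CMP R4, R2  → unsigned 38 - 60: borrow occurs
  38 < 60, so CF = 1
CF = 1

1


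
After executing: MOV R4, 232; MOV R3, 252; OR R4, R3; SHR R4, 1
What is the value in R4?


Register state trace:
  MOV R4, 232  → R4 = 232 (0b11101000)
  MOV R3, 252  → R3 = 252 (0b11111100)
  OR R4, R3  → R4 = 232 OR 252 = 252 (0b11111100)
  SHR R4, 1  → R4 = 252 >> 1 = 126
Final: R4 = 126

126


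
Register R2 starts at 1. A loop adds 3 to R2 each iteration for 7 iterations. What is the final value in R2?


Starting value: R2 = 1
  Iter 1: R2 = 1 + 3 = 4
  Iter 2: R2 = 4 + 3 = 7
  Iter 3: R2 = 7 + 3 = 10
  Iter 4: R2 = 10 + 3 = 13
  Iter 5: R2 = 13 + 3 = 16
  Iter 6: R2 = 16 + 3 = 19
  Iter 7: R2 = 19 + 3 = 22
Final: R2 = 22

22


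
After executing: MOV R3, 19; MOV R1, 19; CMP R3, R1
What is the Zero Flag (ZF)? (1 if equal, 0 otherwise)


Register state trace:
  MOV R3, 19  → R3 = 19
  MOV R1, 19  → R1 = 19
  CMP R3, R1  → computes 19 - 19 = 0
  Result is zero, so values are equal
ZF = 1

1


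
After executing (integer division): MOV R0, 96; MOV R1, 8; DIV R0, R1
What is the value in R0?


Register state trace:
  MOV R0, 96  → R0 = 96
  MOV R1, 8  → R1 = 8
  DIV R0, R1  → R0 = 96 // 8 = 12
Final: R0 = 12

12


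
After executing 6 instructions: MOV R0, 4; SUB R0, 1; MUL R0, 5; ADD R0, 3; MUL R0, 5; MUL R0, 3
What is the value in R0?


Register state trace:
  MOV R0, 4  → R0 = 4
  SUB R0, 1  → R0 = 4 - 1 = 3
  MUL R0, 5  → R0 = 3 * 5 = 15
  ADD R0, 3  → R0 = 15 + 3 = 18
  MUL R0, 5  → R0 = 18 * 5 = 90
  MUL R0, 3  → R0 = 90 * 3 = 270
Final: R0 = 270

270


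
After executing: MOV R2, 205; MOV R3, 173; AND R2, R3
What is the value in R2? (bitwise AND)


Register state trace:
  MOV R2, 205  → R2 = 205 (0b11001101)
  MOV R3, 173  → R3 = 173 (0b10101101)
  AND R2, R3  → R2 = 205 AND 173 = 141 (0b10001101)
Final: R2 = 141

141


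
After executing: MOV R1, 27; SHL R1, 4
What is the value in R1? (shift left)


Register state trace:
  MOV R1, 27  → R1 = 27
  SHL R1, 4  → R1 = 27 << 4 = 27 * 2^4 = 432
Final: R1 = 432

432


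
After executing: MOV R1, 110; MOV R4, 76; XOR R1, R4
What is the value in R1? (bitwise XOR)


Register state trace:
  MOV R1, 110  → R1 = 110 (0b01101110)
  MOV R4, 76  → R4 = 76 (0b01001100)
  XOR R1, R4  → R1 = 110 XOR 76 = 34 (0b00100010)
Final: R1 = 34

34


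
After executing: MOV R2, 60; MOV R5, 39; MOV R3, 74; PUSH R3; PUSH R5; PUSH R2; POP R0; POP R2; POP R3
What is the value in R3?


Stack trace (top is rightmost):
  MOV R2, 60  → R2 = 60
  MOV R5, 39  → R5 = 39
  MOV R3, 74  → R3 = 74
  PUSH R3  → stack: [74]
  PUSH R5  → stack: [74, 39]
  PUSH R2  → stack: [74, 39, 60]
  POP R0  → R0 = 60, stack: [74, 39]
  POP R2  → R2 = 39, stack: [74]
  POP R3  → R3 = 74, stack: []
Final: R3 = 74

74


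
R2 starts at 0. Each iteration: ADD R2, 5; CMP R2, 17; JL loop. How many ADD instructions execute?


Loop trace (R2 starts at 0, target 17, step 5):
  ADD #1: R2 = 0 + 5 = 5  → 5 < 17, loop
  ADD #2: R2 = 5 + 5 = 10  → 10 < 17, loop
  ADD #3: R2 = 10 + 5 = 15  → 15 < 17, loop
  ADD #4: R2 = 15 + 5 = 20  → 20 >= 17, exit
Total ADD instructions: 4

4


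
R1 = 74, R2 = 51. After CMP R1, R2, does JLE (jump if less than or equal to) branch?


Trace:
  R1 = 74, R2 = 51
  CMP R1, R2  → compares 74 vs 51
  JLE checks: is 74 less than or equal to 51?
  74 > 51, so condition is false
Branch taken: No

No


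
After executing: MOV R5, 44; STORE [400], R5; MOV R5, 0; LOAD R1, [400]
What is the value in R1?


Register and memory trace:
  MOV R5, 44  → R5 = 44
  STORE [400], R5  → mem[400] = 44
  MOV R5, 0  → R5 = 0
  LOAD R1, [400]  → R1 = mem[400] = 44
Final: R1 = 44

44


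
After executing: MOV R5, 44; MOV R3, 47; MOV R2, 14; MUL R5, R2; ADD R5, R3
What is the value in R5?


Register state trace:
  MOV R5, 44  → R5 = 44
  MOV R3, 47  → R3 = 47
  MOV R2, 14  → R2 = 14
  MUL R5, R2  → R5 = 44 * 14 = 616
  ADD R5, R3  → R5 = 616 + 47 = 663
Final: R5 = 663

663


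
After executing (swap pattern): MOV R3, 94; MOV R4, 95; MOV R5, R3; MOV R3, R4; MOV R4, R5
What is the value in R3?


Register state trace (swap pattern):
  MOV R3, 94  → R3 = 94
  MOV R4, 95  → R4 = 95
  MOV R5, R3  → R5 = 94  (save R3)
  MOV R3, R4  → R3 = 95  (R3 gets R4's value)
  MOV R4, R5  → R4 = 94  (R4 gets saved value)
Final: R3 = 95

95


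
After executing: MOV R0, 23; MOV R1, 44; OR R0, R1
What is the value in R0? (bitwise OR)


Register state trace:
  MOV R0, 23  → R0 = 23 (0b00010111)
  MOV R1, 44  → R1 = 44 (0b00101100)
  OR R0, R1   → R0 = 23 OR 44 = 63 (0b00111111)
Final: R0 = 63

63


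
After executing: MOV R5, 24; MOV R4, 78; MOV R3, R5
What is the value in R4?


Register state trace:
  MOV R5, 24  → R5 = 24
  MOV R4, 78  → R4 = 78
  MOV R3, R5  → R3 = 24
Final: R4 = 78

78


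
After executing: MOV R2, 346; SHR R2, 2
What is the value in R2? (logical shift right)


Register state trace:
  MOV R2, 346  → R2 = 346
  SHR R2, 2  → R2 = 346 >> 2 = 346 // 2^2 = 86
Final: R2 = 86

86


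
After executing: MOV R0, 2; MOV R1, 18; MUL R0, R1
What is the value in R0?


Register state trace:
  MOV R0, 2  → R0 = 2
  MOV R1, 18  → R1 = 18
  MUL R0, R1  → R0 = 2 * 18 = 36
Final: R0 = 36

36


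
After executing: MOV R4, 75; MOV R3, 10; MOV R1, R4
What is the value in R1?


Register state trace:
  MOV R4, 75  → R4 = 75
  MOV R3, 10  → R3 = 10
  MOV R1, R4  → R1 = 75
Final: R1 = 75

75


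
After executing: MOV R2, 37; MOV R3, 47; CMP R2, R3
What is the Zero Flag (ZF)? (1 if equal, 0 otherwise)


Register state trace:
  MOV R2, 37  → R2 = 37
  MOV R3, 47  → R3 = 47
  CMP R2, R3  → computes 37 - 47 = -10
  Result is nonzero, so values are not equal
ZF = 0

0


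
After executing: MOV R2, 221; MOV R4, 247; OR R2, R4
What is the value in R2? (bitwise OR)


Register state trace:
  MOV R2, 221  → R2 = 221 (0b11011101)
  MOV R4, 247  → R4 = 247 (0b11110111)
  OR R2, R4   → R2 = 221 OR 247 = 255 (0b11111111)
Final: R2 = 255

255


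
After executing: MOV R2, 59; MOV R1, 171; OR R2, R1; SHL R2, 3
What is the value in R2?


Register state trace:
  MOV R2, 59  → R2 = 59 (0b00111011)
  MOV R1, 171  → R1 = 171 (0b10101011)
  OR R2, R1  → R2 = 59 OR 171 = 187 (0b10111011)
  SHL R2, 3  → R2 = 187 << 3 = 1496
Final: R2 = 1496

1496


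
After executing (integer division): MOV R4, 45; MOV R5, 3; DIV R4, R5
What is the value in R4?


Register state trace:
  MOV R4, 45  → R4 = 45
  MOV R5, 3  → R5 = 3
  DIV R4, R5  → R4 = 45 // 3 = 15
Final: R4 = 15

15


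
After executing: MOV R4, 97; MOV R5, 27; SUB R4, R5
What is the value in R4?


Register state trace:
  MOV R4, 97  → R4 = 97
  MOV R5, 27  → R5 = 27
  SUB R4, R5  → R4 = 97 - 27 = 70
Final: R4 = 70

70


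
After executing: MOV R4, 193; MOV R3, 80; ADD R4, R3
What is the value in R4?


Register state trace:
  MOV R4, 193  → R4 = 193
  MOV R3, 80  → R3 = 80
  ADD R4, R3  → R4 = 193 + 80 = 273
Final: R4 = 273

273


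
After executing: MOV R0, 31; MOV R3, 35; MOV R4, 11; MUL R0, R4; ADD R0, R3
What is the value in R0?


Register state trace:
  MOV R0, 31  → R0 = 31
  MOV R3, 35  → R3 = 35
  MOV R4, 11  → R4 = 11
  MUL R0, R4  → R0 = 31 * 11 = 341
  ADD R0, R3  → R0 = 341 + 35 = 376
Final: R0 = 376

376


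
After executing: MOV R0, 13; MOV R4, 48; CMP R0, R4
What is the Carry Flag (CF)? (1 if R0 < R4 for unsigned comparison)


Register state trace:
  MOV R0, 13  → R0 = 13
  MOV R4, 48  → R4 = 48
  CMP R0, R4  → unsigned 13 - 48: borrow occurs
  13 < 48, so CF = 1
CF = 1

1


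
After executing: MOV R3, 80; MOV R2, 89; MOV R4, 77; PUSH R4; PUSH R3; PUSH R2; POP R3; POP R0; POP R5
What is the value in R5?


Stack trace (top is rightmost):
  MOV R3, 80  → R3 = 80
  MOV R2, 89  → R2 = 89
  MOV R4, 77  → R4 = 77
  PUSH R4  → stack: [77]
  PUSH R3  → stack: [77, 80]
  PUSH R2  → stack: [77, 80, 89]
  POP R3  → R3 = 89, stack: [77, 80]
  POP R0  → R0 = 80, stack: [77]
  POP R5  → R5 = 77, stack: []
Final: R5 = 77

77


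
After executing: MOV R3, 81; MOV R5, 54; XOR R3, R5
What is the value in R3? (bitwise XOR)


Register state trace:
  MOV R3, 81  → R3 = 81 (0b01010001)
  MOV R5, 54  → R5 = 54 (0b00110110)
  XOR R3, R5  → R3 = 81 XOR 54 = 103 (0b01100111)
Final: R3 = 103

103


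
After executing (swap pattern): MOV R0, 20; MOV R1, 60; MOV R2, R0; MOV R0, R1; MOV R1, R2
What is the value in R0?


Register state trace (swap pattern):
  MOV R0, 20  → R0 = 20
  MOV R1, 60  → R1 = 60
  MOV R2, R0  → R2 = 20  (save R0)
  MOV R0, R1  → R0 = 60  (R0 gets R1's value)
  MOV R1, R2  → R1 = 20  (R1 gets saved value)
Final: R0 = 60

60
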